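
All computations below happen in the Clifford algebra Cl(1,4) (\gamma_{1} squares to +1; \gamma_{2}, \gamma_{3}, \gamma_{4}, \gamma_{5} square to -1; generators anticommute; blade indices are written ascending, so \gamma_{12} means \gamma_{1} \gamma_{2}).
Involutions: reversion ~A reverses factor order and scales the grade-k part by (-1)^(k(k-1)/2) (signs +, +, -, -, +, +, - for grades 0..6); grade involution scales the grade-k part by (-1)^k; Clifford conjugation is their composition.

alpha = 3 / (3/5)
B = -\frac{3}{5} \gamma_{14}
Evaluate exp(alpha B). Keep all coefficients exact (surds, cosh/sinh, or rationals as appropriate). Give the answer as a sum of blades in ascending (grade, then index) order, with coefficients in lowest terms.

B^2 = (-\frac{3}{5})^2*(\gamma_{14})^2 = \frac{9}{25}*(+1) = \frac{9}{25} (a basis 2-blade squares to minus the product of its generators' squares).
B^2 = \frac{9}{25} — hyperbolic case — the even/odd split gives cosh and sinh: l = \frac{3}{5}, alpha*l = 3, so exp(alpha B) = cosh(3) + (sinh(3)/(\frac{3}{5}))*B = \cosh{\left(3 \right)} + (\frac{5 \sinh{\left(3 \right)}}{3})*B.
Answer: \cosh{\left(3 \right)} - \sinh{\left(3 \right)} \gamma_{14}


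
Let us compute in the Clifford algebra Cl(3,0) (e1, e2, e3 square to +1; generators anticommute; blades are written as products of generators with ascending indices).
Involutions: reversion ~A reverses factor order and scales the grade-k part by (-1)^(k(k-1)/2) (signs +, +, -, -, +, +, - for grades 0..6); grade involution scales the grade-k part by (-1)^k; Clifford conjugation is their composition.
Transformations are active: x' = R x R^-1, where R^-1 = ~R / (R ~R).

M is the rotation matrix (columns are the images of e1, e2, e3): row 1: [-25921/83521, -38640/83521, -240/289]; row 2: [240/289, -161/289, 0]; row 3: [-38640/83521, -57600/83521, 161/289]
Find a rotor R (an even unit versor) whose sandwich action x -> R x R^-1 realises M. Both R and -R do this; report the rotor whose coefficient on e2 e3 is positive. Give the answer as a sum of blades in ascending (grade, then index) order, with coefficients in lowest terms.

Method: write R = a + b12*e1 e2 + b13*e1 e3 + b23*e2 e3 with a^2 + b12^2 + b13^2 + b23^2 = 1 (so R^-1 = ~R). Expanding the columns R e_j ~R gives tr M = 4a^2 - 1 and, from the antisymmetric part, M21 - M12 = -4a*b12, M13 - M31 = 4a*b13, M32 - M23 = -4a*b23.
Here tr M = -25921/83521, so a^2 = (1 + tr M)/4 = 14400/83521 and a = ±120/289. Taking a = 120/289: M21 - M12 = 108000/83521, M13 - M31 = -30720/83521, M32 - M23 = -57600/83521, giving b12 = -225/289, b13 = -64/289, b23 = 120/289, i.e. R = 120/289 - 225/289*e1 e2 - 64/289*e1 e3 + 120/289*e2 e3.
Its e2 e3 coefficient is already positive.
Answer: 120/289 - 225/289*e1 e2 - 64/289*e1 e3 + 120/289*e2 e3. Key observation: the double cover Spin(3) -> SO(3) sends R and -R to the same matrix (trace -25921/83521 here), so the stated sign of the e2 e3 coefficient is what selects one sheet.


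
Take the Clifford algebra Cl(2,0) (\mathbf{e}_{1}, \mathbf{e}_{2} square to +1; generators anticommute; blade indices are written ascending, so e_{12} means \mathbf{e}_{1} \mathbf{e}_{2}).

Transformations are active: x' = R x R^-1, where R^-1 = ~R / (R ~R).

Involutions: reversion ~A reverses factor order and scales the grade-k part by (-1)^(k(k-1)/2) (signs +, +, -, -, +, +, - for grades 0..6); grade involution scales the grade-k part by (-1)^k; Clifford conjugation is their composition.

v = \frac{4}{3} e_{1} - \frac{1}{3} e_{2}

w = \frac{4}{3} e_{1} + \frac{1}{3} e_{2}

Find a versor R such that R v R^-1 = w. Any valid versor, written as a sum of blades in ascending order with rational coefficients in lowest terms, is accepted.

Here q(v) = q(w) = \frac{17}{9}; the classical choice R = v + w = \frac{8}{3} e_{1} then realises v -> w under the sandwich.
Answer: \frac{8}{3} e_{1}


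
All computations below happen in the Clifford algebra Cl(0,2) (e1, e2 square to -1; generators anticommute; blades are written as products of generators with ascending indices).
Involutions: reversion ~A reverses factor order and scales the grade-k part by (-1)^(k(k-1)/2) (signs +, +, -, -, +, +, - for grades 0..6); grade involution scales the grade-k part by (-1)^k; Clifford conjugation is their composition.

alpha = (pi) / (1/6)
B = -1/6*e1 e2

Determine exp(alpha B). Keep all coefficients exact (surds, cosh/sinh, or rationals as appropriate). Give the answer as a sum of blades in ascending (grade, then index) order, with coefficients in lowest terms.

B^2 = (-1/6)^2*(e1 e2)^2 = 1/36*(-1) = -1/36 (a basis 2-blade squares to minus the product of its generators' squares).
B^2 = -1/36 — circular case — the even/odd split gives cos and sin: l = 1/6, alpha*l = pi, so exp(alpha B) = cos(pi) + (sin(pi)/(1/6))*B = -1 + (0)*B.
Answer: -1


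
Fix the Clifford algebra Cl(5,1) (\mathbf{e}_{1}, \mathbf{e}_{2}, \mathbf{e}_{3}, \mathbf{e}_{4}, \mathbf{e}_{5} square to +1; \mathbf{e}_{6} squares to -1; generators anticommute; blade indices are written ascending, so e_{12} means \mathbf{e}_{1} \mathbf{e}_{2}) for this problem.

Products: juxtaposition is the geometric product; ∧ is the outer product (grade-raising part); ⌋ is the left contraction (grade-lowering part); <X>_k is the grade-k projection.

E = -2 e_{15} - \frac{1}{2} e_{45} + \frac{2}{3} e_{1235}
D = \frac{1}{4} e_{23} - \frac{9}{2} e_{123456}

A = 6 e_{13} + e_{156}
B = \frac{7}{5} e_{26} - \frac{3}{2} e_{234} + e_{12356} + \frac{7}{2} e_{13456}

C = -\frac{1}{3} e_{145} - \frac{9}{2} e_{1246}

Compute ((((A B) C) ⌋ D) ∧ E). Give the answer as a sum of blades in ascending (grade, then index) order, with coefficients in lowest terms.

step 1: e_{23} + \frac{7}{2} e_{34} + 9 e_{124} - \frac{7}{5} e_{125} + 6 e_{256} - 21 e_{456} - \frac{42}{5} e_{1236} - \frac{3}{2} e_{123456}
step 2: \frac{81}{2} e_{6} + 7 e_{16} - \frac{7}{15} e_{24} - 3 e_{25} - \frac{189}{5} e_{34} + \frac{27}{4} e_{35} - \frac{189}{2} e_{125} - \frac{7}{6} e_{135} - 27 e_{145} + \frac{1}{2} e_{236} + \frac{63}{10} e_{456} - \frac{63}{4} e_{1236} - 2 e_{1246} + \frac{9}{2} e_{1346} - \frac{1}{3} e_{12345} - \frac{14}{5} e_{23456}
step 3: \frac{63}{5} e_{1} + \frac{3}{2} e_{6} + \frac{81}{4} e_{25} + 9 e_{35} - \frac{567}{8} e_{45} + \frac{567}{20} e_{123} + \frac{9}{4} e_{145} - \frac{243}{2} e_{236} + \frac{21}{4} e_{246} - \frac{1701}{4} e_{346} - \frac{243}{8} e_{1246} - \frac{1701}{10} e_{1256} - \frac{27}{2} e_{1346} + \frac{21}{10} e_{1356} - \frac{63}{2} e_{2345} - \frac{729}{4} e_{12345}
step 4: -\frac{63}{10} e_{145} - 3 e_{156} - \frac{3}{4} e_{456} - \frac{567}{40} e_{12345} + 244 e_{12356} - \frac{21}{2} e_{12456} + \frac{1701}{2} e_{13456} + \frac{243}{4} e_{23456}
Answer: -\frac{63}{10} e_{145} - 3 e_{156} - \frac{3}{4} e_{456} - \frac{567}{40} e_{12345} + 244 e_{12356} - \frac{21}{2} e_{12456} + \frac{1701}{2} e_{13456} + \frac{243}{4} e_{23456}


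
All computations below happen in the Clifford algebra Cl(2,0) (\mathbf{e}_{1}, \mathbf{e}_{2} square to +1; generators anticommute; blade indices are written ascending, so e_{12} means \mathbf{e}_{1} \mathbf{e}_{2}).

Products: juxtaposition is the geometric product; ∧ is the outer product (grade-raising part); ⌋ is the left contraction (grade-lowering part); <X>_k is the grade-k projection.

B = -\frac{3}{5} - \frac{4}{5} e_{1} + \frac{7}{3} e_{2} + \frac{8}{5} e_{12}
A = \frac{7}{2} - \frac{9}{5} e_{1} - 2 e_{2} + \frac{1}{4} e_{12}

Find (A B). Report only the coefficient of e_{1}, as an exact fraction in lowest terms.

step 1: -\frac{859}{150} + \frac{619}{300} e_{1} + \frac{1003}{150} e_{2} - \frac{7}{20} e_{12}
Answer: \frac{619}{300}


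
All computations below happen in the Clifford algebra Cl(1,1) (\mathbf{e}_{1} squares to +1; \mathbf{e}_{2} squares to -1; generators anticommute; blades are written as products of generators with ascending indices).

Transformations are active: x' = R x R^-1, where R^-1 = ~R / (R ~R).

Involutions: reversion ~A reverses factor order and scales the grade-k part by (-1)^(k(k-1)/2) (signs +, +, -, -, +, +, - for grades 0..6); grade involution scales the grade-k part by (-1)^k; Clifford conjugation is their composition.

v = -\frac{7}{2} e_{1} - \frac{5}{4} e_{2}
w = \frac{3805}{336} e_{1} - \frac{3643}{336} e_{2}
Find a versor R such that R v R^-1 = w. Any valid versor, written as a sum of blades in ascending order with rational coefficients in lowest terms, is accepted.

A norm check does it: q(v) = q(w) = \frac{171}{16}, hence R = v + w = \frac{2629}{336} e_{1} - \frac{4063}{336} e_{2} realises the map — parallel part kept, (v - w)/2 negated, v carried to w.
Answer: \frac{2629}{336} e_{1} - \frac{4063}{336} e_{2}


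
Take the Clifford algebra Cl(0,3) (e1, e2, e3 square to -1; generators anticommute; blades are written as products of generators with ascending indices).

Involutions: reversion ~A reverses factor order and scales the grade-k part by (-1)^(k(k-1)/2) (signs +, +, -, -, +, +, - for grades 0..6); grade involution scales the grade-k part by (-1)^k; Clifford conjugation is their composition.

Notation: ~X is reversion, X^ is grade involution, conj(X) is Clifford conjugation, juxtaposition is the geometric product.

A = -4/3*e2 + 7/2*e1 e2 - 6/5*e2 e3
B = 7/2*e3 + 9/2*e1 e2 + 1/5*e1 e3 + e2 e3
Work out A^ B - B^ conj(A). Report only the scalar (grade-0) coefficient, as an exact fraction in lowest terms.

first term: -291/20 + 6*e1 + 21/5*e2 - 4/3*e3 + 6/25*e1 e2 - 89/10*e1 e3 + 161/30*e2 e3 + 719/60*e1 e2 e3
second term: 291/20 - 6*e1 - 21/5*e2 + 4/3*e3 + 6/25*e1 e2 - 89/10*e1 e3 + 161/30*e2 e3 + 719/60*e1 e2 e3
Answer: -291/10


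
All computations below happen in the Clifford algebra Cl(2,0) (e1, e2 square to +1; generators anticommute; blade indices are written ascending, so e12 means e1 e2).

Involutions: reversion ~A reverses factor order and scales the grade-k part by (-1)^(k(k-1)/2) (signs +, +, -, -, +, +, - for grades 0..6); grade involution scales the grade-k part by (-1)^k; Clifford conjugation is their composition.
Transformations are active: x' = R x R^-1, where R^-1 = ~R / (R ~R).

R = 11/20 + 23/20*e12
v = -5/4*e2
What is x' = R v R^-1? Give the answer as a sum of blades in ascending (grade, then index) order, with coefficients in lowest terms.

~R = 11/20 - 23/20*e12, and R ~R = 13/8, so R^-1 = ~R / (13/8).
R v = -23/16*e1 - 11/16*e2
Answer: -253/260*e1 + 51/65*e2


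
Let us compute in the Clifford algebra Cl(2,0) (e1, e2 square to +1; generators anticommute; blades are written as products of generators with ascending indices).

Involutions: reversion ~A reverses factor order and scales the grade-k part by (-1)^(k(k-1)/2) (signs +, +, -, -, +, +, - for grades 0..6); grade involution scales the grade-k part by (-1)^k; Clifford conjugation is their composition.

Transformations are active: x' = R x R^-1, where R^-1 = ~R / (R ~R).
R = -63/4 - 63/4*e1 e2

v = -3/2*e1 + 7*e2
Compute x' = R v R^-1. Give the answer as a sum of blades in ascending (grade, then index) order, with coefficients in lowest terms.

~R = -63/4 + 63/4*e1 e2, and R ~R = 3969/8, so R^-1 = ~R / (3969/8).
R v = -693/8*e1 - 1071/8*e2
Answer: 7*e1 + 3/2*e2


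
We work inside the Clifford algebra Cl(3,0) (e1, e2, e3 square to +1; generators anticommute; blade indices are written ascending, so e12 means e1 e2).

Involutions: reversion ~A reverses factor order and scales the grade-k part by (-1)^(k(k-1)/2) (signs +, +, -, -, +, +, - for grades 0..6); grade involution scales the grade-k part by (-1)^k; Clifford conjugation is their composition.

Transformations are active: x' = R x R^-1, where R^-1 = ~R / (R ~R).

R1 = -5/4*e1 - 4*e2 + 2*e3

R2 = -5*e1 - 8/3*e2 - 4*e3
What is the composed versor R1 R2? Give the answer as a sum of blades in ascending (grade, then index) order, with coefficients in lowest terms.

Distribute over the terms of R1 (each basis-blade product reordered to ascending indices, repeated generators contracted through their squares):
(-5/4*e1) R2 = 25/4 + 10/3*e12 + 5*e13
(-4*e2) R2 = 32/3 - 20*e12 + 16*e23
(2*e3) R2 = -8 + 10*e13 + 16/3*e23
Summing the partial products and collecting blades:
Answer: 107/12 - 50/3*e12 + 15*e13 + 64/3*e23


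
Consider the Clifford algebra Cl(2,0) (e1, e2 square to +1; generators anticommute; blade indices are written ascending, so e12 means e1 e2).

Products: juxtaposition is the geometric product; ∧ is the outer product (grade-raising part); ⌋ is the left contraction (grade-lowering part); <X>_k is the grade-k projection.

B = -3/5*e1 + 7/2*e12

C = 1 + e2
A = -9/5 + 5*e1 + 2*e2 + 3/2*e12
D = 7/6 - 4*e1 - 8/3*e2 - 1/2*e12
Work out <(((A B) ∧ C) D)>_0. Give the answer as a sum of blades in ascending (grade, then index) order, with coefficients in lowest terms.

step 1: -33/4 - 148/25*e1 + 92/5*e2 - 51/10*e12
step 2: -33/4 - 148/25*e1 + 203/20*e2 - 551/50*e12
step 3: -11113/600 + 12111/200*e1 - 4367/600*e2 + 9531/200*e12
step 4: -11113/600
Answer: -11113/600


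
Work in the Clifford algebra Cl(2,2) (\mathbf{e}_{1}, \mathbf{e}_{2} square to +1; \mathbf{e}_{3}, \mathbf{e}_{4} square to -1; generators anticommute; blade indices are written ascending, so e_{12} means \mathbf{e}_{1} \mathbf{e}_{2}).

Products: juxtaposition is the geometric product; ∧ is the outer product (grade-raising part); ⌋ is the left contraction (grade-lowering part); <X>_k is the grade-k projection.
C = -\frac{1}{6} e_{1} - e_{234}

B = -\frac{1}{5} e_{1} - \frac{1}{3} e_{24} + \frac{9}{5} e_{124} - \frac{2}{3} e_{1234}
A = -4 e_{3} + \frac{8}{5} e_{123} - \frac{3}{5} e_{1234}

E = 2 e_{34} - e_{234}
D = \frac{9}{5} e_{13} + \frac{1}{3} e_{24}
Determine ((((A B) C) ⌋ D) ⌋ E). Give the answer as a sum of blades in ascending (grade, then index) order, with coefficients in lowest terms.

step 1: \frac{2}{5} - \frac{27}{25} e_{3} - \frac{16}{15} e_{4} - e_{13} - \frac{8}{25} e_{23} - \frac{72}{25} e_{34} - \frac{8}{3} e_{124} + \frac{8}{15} e_{134} - \frac{109}{75} e_{234} - \frac{36}{5} e_{1234}
step 2: -\frac{109}{75} - \frac{109}{15} e_{1} - \frac{72}{25} e_{2} - \frac{1}{6} e_{3} + \frac{8}{25} e_{4} + \frac{8}{15} e_{12} - \frac{427}{150} e_{13} - \frac{8}{45} e_{14} - \frac{16}{15} e_{23} + \frac{343}{225} e_{24} - \frac{4}{45} e_{34} + \frac{4}{75} e_{123} + e_{124} + \frac{12}{25} e_{134} - \frac{8}{5} e_{234} - \frac{109}{450} e_{1234}
step 3: -\frac{31157}{6750} - \frac{3}{10} e_{1} + \frac{8}{75} e_{2} - \frac{327}{25} e_{3} - \frac{24}{25} e_{4} - \frac{327}{125} e_{13} - \frac{109}{225} e_{24}
step 4: -\frac{541}{225} e_{3} + \frac{654}{25} e_{4} - \frac{24}{25} e_{23} + \frac{327}{25} e_{24} - \frac{31517}{3375} e_{34} + \frac{31157}{6750} e_{234}
Answer: -\frac{541}{225} e_{3} + \frac{654}{25} e_{4} - \frac{24}{25} e_{23} + \frac{327}{25} e_{24} - \frac{31517}{3375} e_{34} + \frac{31157}{6750} e_{234}


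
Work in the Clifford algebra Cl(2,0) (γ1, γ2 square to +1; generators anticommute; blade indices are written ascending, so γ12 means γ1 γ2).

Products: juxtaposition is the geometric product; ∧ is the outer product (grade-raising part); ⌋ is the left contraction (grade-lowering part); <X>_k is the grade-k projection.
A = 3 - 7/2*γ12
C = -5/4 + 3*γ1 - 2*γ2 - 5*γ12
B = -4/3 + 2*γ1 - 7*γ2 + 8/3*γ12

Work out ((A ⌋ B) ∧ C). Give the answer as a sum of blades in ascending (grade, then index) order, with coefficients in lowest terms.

step 1: 16/3 + 6*γ1 - 21*γ2 + 8*γ12
step 2: -20/3 + 17/2*γ1 + 187/12*γ2 + 43/3*γ12
Answer: -20/3 + 17/2*γ1 + 187/12*γ2 + 43/3*γ12


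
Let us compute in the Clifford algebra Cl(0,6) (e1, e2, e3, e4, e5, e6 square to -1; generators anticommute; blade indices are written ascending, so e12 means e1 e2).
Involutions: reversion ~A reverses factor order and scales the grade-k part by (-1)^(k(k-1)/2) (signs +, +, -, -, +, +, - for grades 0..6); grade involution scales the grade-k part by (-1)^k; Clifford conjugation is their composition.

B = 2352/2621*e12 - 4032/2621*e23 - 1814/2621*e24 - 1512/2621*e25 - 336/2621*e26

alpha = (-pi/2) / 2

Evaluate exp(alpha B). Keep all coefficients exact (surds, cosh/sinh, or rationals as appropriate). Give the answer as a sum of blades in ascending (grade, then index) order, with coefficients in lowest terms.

B^2 term by term: the squares give (2352/2621)^2*(e12)^2 + (-4032/2621)^2*(e23)^2 + (-1814/2621)^2*(e24)^2 + (-1512/2621)^2*(e25)^2 + (-336/2621)^2*(e26)^2 = 5531904/6869641*(-1) + 16257024/6869641*(-1) + 3290596/6869641*(-1) + 2286144/6869641*(-1) + 112896/6869641*(-1) = -4 (each basis 2-blade squares to minus the product of its generators' squares); cross terms between blades sharing an index anticommute and cancel. So B^2 = -4.
B^2 = -4 — the negative square puts this in the circular regime; l = 2, alpha*l = -pi/2, so exp(alpha B) = cos(-pi/2) + (sin(-pi/2)/2)*B = 0 + (-1/2)*B.
Answer: -1176/2621*e12 + 2016/2621*e23 + 907/2621*e24 + 756/2621*e25 + 168/2621*e26


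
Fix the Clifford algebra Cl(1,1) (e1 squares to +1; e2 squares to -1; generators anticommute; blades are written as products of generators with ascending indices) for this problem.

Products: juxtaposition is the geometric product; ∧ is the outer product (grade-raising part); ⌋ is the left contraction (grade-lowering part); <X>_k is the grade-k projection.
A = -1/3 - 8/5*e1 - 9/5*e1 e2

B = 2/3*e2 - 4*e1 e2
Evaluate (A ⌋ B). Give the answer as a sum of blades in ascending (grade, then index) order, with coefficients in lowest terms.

step 1: 36/5 + 278/45*e2 + 4/3*e1 e2
Answer: 36/5 + 278/45*e2 + 4/3*e1 e2


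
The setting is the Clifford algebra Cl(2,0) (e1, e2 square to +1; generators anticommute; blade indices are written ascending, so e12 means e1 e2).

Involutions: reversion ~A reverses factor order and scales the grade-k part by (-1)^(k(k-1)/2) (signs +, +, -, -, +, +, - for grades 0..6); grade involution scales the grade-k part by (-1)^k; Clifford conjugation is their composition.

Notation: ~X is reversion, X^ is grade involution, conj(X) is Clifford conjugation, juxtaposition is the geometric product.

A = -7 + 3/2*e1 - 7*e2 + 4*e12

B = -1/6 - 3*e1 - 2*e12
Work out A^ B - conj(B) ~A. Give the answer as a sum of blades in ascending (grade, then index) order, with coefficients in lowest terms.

first term: 41/3 + 141/4*e1 + 83/6*e2 + 103/3*e12
second term: 41/3 - 141/4*e1 - 83/6*e2 - 103/3*e12
Answer: 141/2*e1 + 83/3*e2 + 206/3*e12


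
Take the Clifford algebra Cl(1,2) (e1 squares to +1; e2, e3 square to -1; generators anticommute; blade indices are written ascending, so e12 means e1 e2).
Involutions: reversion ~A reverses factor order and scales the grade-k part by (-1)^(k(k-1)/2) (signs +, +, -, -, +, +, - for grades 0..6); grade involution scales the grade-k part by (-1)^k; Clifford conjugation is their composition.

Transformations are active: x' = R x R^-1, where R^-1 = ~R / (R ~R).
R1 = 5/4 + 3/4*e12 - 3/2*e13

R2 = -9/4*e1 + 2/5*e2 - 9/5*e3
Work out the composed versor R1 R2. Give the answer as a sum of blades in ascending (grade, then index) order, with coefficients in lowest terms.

Distribute over the terms of R1 (each basis-blade product reordered to ascending indices, repeated generators contracted through their squares):
(5/4) R2 = -45/16*e1 + 1/2*e2 - 9/4*e3
(3/4*e12) R2 = -3/10*e1 + 27/16*e2 - 27/20*e123
(-3/2*e13) R2 = -27/10*e1 - 27/8*e3 + 3/5*e123
Summing the partial products and collecting blades:
Answer: -93/16*e1 + 35/16*e2 - 45/8*e3 - 3/4*e123


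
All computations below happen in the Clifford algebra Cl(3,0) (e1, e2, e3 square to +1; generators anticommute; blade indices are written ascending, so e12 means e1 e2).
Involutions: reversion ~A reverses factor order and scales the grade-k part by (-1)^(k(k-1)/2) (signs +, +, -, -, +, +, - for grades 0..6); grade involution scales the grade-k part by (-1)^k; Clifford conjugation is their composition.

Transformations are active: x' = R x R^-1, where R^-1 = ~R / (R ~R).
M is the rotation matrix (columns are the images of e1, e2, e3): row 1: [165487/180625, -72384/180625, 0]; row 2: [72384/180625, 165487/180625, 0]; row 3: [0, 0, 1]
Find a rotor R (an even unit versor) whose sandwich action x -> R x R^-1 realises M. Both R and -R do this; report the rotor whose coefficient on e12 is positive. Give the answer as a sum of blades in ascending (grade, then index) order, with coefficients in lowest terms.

Method: write R = a + b12*e12 + b13*e13 + b23*e23 with a^2 + b12^2 + b13^2 + b23^2 = 1 (so R^-1 = ~R). Expanding the columns R e_j ~R gives tr M = 4a^2 - 1 and, from the antisymmetric part, M21 - M12 = -4a*b12, M13 - M31 = 4a*b13, M32 - M23 = -4a*b23.
Here tr M = 511599/180625, so a^2 = (1 + tr M)/4 = 173056/180625 and a = ±416/425. Taking a = 416/425: M21 - M12 = 144768/180625, M13 - M31 = 0, M32 - M23 = 0, giving b12 = -87/425, b13 = 0, b23 = 0, i.e. R = 416/425 - 87/425*e12.
Its e12 coefficient is negative, so report the other preimage -R.
Answer: -416/425 + 87/425*e12. Key observation: the double cover Spin(3) -> SO(3) sends R and -R to the same matrix (trace 511599/180625 here), so the stated sign of the e12 coefficient is what selects one sheet.


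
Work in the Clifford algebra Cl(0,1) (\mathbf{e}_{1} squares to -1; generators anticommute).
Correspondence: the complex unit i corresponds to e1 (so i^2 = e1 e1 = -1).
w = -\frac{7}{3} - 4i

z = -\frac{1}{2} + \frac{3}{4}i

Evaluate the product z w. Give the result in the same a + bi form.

In blades: z = -\frac{1}{2} + \frac{3}{4} e_{1}, w = -\frac{7}{3} - 4 e_{1}.
Distribute z over w term by term (generator squares from the signature, products reordered to ascending indices): (-\frac{1}{2})*w = \frac{7}{6} + 2 e_{1}; (\frac{3}{4} e_{1})*w = 3 - \frac{7}{4} e_{1}.
Sum: \frac{25}{6} + \frac{1}{4} e_{1}; translating back through the correspondence:
Answer: \frac{25}{6} + \frac{1}{4}i


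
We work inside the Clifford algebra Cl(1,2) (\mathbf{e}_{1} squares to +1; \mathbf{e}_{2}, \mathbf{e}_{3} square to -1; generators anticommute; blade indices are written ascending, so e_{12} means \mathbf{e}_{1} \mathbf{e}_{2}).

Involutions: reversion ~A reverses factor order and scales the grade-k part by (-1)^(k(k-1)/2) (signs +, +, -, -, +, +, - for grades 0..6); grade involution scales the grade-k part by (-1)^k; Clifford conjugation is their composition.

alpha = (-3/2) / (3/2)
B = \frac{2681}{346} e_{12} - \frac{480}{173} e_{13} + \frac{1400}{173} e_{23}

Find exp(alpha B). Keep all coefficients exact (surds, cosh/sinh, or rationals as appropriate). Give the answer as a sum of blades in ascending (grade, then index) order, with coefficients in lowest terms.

B^2 term by term: the squares give (\frac{2681}{346})^2*(e_{12})^2 + (-\frac{480}{173})^2*(e_{13})^2 + (\frac{1400}{173})^2*(e_{23})^2 = \frac{7187761}{119716}*(+1) + \frac{230400}{29929}*(+1) + \frac{1960000}{29929}*(-1) = \frac{9}{4} (each basis 2-blade squares to minus the product of its generators' squares); cross terms between blades sharing an index anticommute and cancel. So B^2 = \frac{9}{4}.
B^2 = \frac{9}{4} — hyperbolic case — the even/odd split gives cosh and sinh: l = \frac{3}{2}, alpha*l = - \frac{3}{2}, so exp(alpha B) = cosh(- \frac{3}{2}) + (sinh(- \frac{3}{2})/(\frac{3}{2}))*B = \cosh{\left(\frac{3}{2} \right)} + (- \frac{2 \sinh{\left(\frac{3}{2} \right)}}{3})*B.
Answer: \cosh{\left(\frac{3}{2} \right)} - \frac{2681 \sinh{\left(\frac{3}{2} \right)}}{519} e_{12} + \frac{320 \sinh{\left(\frac{3}{2} \right)}}{173} e_{13} - \frac{2800 \sinh{\left(\frac{3}{2} \right)}}{519} e_{23}


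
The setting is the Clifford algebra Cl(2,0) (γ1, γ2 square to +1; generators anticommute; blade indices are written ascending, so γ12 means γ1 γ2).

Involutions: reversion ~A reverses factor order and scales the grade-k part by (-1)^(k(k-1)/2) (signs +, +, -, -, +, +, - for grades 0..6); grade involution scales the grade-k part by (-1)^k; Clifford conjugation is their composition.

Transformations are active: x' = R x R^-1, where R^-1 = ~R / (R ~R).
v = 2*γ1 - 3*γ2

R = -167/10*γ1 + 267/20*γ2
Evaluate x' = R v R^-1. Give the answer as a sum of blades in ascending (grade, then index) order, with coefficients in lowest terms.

~R = -167/10*γ1 + 267/20*γ2, and R ~R = 36569/80, so R^-1 = ~R / (36569/80).
R v = -1469/20 + 117/5*γ12
Answer: 47354/14065*γ1 - 18147/14065*γ2


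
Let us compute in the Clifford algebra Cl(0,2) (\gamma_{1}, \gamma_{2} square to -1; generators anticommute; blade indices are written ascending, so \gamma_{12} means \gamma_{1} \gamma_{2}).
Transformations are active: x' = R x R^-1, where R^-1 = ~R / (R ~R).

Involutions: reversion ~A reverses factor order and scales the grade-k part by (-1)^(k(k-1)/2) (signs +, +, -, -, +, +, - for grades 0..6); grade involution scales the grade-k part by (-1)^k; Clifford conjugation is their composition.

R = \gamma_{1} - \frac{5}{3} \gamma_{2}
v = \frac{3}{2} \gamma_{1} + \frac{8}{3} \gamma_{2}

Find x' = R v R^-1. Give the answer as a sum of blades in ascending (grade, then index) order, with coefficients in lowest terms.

~R = \gamma_{1} - \frac{5}{3} \gamma_{2}, and R ~R = -\frac{34}{9}, so R^-1 = ~R / (-\frac{34}{9}).
R v = \frac{53}{18} + \frac{31}{6} \gamma_{12}
Answer: -\frac{52}{17} \gamma_{1} - \frac{7}{102} \gamma_{2}


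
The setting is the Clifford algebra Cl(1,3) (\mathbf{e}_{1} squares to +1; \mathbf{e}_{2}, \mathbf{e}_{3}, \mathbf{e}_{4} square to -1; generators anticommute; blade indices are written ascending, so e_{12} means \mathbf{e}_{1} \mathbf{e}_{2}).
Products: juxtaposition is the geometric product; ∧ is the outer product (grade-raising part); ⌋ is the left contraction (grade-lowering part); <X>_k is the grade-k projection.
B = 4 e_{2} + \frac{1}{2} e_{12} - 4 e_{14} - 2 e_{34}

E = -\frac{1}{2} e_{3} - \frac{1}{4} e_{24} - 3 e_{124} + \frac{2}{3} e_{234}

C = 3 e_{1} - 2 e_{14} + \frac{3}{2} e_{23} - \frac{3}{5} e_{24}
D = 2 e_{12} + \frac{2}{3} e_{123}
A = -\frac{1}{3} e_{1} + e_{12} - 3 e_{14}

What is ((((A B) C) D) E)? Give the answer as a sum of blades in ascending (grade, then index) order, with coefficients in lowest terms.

step 1: \frac{25}{2} - 4 e_{1} - \frac{1}{6} e_{2} + \frac{4}{3} e_{4} - \frac{4}{3} e_{12} + 6 e_{13} + \frac{5}{2} e_{24} + 12 e_{124} + \frac{2}{3} e_{134} - 2 e_{1234}
step 2: -\frac{21}{2} + \frac{1261}{30} e_{1} + \frac{136}{5} e_{2} - \frac{197}{12} e_{3} + \frac{79}{10} e_{4} + \frac{29}{2} e_{12} + \frac{16}{5} e_{13} - \frac{134}{5} e_{14} + \frac{91}{4} e_{23} + \frac{155}{6} e_{24} + \frac{41}{4} e_{34} - \frac{28}{5} e_{123} + \frac{317}{30} e_{124} - 18 e_{134} + 8 e_{234} + \frac{18}{5} e_{1234}
step 3: \frac{491}{15} + \frac{1177}{30} e_{1} + \frac{1229}{15} e_{2} - \frac{23}{15} e_{3} + \frac{353}{15} e_{4} - \frac{181}{18} e_{12} + \frac{1909}{30} e_{13} + 57 e_{14} + \frac{1549}{45} e_{23} - \frac{328}{5} e_{24} + \frac{7}{45} e_{34} - \frac{239}{6} e_{123} + \frac{679}{30} e_{124} - \frac{11}{9} e_{134} - \frac{272}{15} e_{234} + \frac{457}{30} e_{1234}
step 4: \frac{1739}{45} - \frac{53701}{360} e_{1} + \frac{98401}{540} e_{2} - \frac{148}{15} e_{3} + \frac{14917}{540} e_{4} + \frac{10057}{270} e_{12} - \frac{4517}{72} e_{13} - \frac{79613}{360} e_{14} - \frac{3617}{60} e_{23} - \frac{21211}{180} e_{24} + \frac{12247}{180} e_{34} - \frac{2953}{90} e_{123} - \frac{26353}{360} e_{124} - \frac{62753}{1080} e_{134} - \frac{36407}{180} e_{234} + \frac{20873}{360} e_{1234}
Answer: \frac{1739}{45} - \frac{53701}{360} e_{1} + \frac{98401}{540} e_{2} - \frac{148}{15} e_{3} + \frac{14917}{540} e_{4} + \frac{10057}{270} e_{12} - \frac{4517}{72} e_{13} - \frac{79613}{360} e_{14} - \frac{3617}{60} e_{23} - \frac{21211}{180} e_{24} + \frac{12247}{180} e_{34} - \frac{2953}{90} e_{123} - \frac{26353}{360} e_{124} - \frac{62753}{1080} e_{134} - \frac{36407}{180} e_{234} + \frac{20873}{360} e_{1234}


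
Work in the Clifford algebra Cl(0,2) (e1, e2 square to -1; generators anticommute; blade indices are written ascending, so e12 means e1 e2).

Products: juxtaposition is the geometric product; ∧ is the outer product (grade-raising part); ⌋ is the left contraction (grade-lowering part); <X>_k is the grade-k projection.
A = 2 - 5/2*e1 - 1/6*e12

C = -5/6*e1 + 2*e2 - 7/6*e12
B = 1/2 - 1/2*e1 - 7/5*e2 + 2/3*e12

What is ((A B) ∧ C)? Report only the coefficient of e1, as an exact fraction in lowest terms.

step 1: -5/36 - 149/60*e1 - 21/20*e2 + 19/4*e12
step 2: 25/216*e1 - 5/18*e2 - 3067/540*e12
Answer: 25/216


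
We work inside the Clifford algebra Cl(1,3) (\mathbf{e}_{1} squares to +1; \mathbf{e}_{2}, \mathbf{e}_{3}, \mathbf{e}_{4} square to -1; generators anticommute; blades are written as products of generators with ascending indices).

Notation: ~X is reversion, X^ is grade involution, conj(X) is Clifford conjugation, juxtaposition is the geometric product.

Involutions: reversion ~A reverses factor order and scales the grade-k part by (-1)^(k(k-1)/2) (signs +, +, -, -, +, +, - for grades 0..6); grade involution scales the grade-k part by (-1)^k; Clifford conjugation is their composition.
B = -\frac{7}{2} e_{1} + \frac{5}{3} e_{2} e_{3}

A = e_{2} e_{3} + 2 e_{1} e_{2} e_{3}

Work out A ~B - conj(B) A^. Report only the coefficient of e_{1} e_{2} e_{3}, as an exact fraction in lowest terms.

first term: \frac{5}{3} + \frac{10}{3} e_{1} - 7 e_{2} e_{3} - \frac{7}{2} e_{1} e_{2} e_{3}
second term: \frac{5}{3} - \frac{10}{3} e_{1} - 7 e_{2} e_{3} + \frac{7}{2} e_{1} e_{2} e_{3}
Answer: -7


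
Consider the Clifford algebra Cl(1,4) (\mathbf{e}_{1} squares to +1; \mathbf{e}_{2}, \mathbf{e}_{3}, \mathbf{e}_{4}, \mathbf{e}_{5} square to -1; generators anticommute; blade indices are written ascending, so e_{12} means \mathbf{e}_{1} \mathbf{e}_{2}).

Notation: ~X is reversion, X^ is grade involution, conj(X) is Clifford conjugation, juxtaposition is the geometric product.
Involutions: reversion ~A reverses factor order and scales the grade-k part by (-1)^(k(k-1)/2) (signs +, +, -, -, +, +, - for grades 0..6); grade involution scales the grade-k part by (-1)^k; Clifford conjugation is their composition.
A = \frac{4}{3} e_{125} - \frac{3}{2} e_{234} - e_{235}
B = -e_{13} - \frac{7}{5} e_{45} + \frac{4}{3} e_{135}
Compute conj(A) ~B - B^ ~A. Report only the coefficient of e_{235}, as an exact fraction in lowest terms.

first term: \frac{4}{3} e_{12} - \frac{16}{9} e_{23} + \frac{101}{30} e_{124} + e_{125} - \frac{7}{5} e_{234} + \frac{23}{30} e_{235} - 2 e_{1245}
second term: \frac{4}{3} e_{12} - \frac{16}{9} e_{23} - \frac{101}{30} e_{124} - e_{125} + \frac{7}{5} e_{234} - \frac{23}{30} e_{235} + 2 e_{1245}
Answer: \frac{23}{15}


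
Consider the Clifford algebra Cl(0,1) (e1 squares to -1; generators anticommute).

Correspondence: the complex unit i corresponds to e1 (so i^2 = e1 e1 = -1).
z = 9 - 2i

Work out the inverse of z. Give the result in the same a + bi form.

In blades: z = 9 - 2*e1.
With qbar = 9 + 2*e1 (scalar fixed, mapped units negated), z qbar = 85 (the sum of squared coefficients), so z^-1 = qbar / (85) = 9/85 + 2/85*e1; translating back:
Answer: 9/85 + 2/85*i


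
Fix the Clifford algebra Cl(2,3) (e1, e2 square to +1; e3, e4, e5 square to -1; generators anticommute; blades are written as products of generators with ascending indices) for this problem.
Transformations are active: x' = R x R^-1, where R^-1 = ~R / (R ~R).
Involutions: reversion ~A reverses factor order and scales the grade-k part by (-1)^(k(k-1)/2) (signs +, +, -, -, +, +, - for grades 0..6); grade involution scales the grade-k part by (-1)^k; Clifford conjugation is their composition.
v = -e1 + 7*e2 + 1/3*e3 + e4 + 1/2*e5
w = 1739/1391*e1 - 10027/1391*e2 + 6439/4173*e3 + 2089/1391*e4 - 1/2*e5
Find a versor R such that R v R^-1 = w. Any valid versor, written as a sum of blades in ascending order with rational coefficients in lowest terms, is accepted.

Key observation: q(v) = q(w) = 1751/36 (sandwiches preserve the norm), so R = v + w = 348/1391*e1 - 290/1391*e2 + 2610/1391*e3 + 3480/1391*e4 works whenever it is invertible — the component of v along it is kept and (v - w)/2 reverses, sending v to w.
Answer: 348/1391*e1 - 290/1391*e2 + 2610/1391*e3 + 3480/1391*e4


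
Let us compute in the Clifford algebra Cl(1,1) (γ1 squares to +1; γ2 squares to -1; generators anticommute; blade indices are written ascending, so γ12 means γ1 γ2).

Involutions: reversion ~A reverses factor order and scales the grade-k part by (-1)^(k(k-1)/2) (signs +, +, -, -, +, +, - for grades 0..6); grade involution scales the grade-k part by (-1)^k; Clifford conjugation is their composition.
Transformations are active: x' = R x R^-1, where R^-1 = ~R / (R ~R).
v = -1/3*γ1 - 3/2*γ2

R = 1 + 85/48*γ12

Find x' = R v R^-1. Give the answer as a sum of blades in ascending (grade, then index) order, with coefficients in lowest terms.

~R = 1 - 85/48*γ12, and R ~R = -4921/2304, so R^-1 = ~R / (-4921/2304).
R v = 223/96*γ1 - 131/144*γ2
Answer: -27191/14763*γ1 + 23147/9842*γ2


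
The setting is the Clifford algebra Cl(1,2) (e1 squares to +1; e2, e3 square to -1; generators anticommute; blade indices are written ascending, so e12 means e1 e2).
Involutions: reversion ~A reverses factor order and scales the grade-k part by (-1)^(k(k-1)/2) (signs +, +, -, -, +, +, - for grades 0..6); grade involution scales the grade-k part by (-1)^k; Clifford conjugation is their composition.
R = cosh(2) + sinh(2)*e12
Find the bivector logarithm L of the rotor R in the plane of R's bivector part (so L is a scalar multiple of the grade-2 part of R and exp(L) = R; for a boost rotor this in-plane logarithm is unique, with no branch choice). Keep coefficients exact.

The scalar part of R is cosh(2), which determines |rapidity| via cosh; the sign lives in the bivector part, and pairing them (bivector part over sinh of the rapidity = the plane) gives the unique in-plane L = rapidity * plane.
Concretely: cosh(rapidity) = cosh(2) gives rapidity = ±2, and since rapidity/sinh(rapidity) is even the sign is immaterial: L = (rapidity/sinh(rapidity)) * <R>_2 = (2/sinh(2)) * <R>_2.
Answer: 2*e12


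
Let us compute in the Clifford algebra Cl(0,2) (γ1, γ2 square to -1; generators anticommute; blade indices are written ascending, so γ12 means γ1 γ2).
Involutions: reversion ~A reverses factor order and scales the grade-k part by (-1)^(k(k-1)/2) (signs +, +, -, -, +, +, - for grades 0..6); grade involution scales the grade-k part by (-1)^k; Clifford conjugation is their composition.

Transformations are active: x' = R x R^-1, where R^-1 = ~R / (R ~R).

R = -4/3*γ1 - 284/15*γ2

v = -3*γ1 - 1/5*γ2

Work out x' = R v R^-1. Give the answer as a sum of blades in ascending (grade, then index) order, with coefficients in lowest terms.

~R = -4/3*γ1 - 284/15*γ2, and R ~R = -81056/225, so R^-1 = ~R / (-81056/225).
R v = -584/75 - 848/15*γ12
Answer: 7453/2533*γ1 - 7833/12665*γ2


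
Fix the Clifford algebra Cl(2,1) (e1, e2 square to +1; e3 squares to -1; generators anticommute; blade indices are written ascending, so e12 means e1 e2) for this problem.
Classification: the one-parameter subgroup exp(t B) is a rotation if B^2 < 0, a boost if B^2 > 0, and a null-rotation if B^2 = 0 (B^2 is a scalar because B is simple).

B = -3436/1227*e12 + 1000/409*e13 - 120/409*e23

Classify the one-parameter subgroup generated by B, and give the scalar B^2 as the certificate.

B^2 term by term: the squares give (-3436/1227)^2*(e12)^2 + (1000/409)^2*(e13)^2 + (-120/409)^2*(e23)^2 = 11806096/1505529*(-1) + 1000000/167281*(+1) + 14400/167281*(+1) = -16/9 (each basis 2-blade squares to minus the product of its generators' squares); cross terms between blades sharing an index anticommute and cancel. So B^2 = -16/9.
Answer: rotation, certificate B^2 = -16/9. Key observation: B^2 = -16/9 is a conjugation invariant, so its sign decides the class regardless of the surface form of B.


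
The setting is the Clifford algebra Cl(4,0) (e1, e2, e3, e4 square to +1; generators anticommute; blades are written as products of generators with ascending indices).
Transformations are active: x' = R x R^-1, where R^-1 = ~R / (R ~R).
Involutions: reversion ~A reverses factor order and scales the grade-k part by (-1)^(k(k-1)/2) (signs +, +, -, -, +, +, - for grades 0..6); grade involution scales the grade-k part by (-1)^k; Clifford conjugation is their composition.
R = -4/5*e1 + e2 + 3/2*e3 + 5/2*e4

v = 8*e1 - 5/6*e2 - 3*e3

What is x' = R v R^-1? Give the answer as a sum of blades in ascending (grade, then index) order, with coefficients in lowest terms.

~R = -4/5*e1 + e2 + 3/2*e3 + 5/2*e4, and R ~R = 507/50, so R^-1 = ~R / (507/50).
R v = -176/15 - 22/3*e1 e2 - 48/5*e1 e3 - 20*e1 e4 - 7/4*e2 e3 + 25/12*e2 e4 + 15/2*e3 e4
Answer: -9352/1521*e1 - 4505/3042*e2 - 239/507*e3 - 8800/1521*e4


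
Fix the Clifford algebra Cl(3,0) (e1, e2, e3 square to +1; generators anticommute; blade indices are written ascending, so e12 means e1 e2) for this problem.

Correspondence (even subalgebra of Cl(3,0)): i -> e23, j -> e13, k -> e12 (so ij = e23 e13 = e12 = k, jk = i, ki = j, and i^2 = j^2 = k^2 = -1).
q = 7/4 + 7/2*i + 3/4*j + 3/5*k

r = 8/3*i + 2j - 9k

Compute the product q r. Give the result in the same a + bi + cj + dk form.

In blades: q = 7/4 + 3/5*e12 + 3/4*e13 + 7/2*e23, r = -9*e12 + 2*e13 + 8/3*e23.
Distribute q over r term by term (generator squares from the signature, products reordered to ascending indices): (7/4)*r = -63/4*e12 + 7/2*e13 + 14/3*e23; (3/5*e12)*r = 27/5 + 8/5*e13 - 6/5*e23; (3/4*e13)*r = -3/2 - 2*e12 - 27/4*e23; (7/2*e23)*r = -28/3 + 7*e12 + 63/2*e13.
Sum: -163/30 - 43/4*e12 + 183/5*e13 - 197/60*e23; translating back through the correspondence:
Answer: -163/30 - 197/60*i + 183/5*j - 43/4*k


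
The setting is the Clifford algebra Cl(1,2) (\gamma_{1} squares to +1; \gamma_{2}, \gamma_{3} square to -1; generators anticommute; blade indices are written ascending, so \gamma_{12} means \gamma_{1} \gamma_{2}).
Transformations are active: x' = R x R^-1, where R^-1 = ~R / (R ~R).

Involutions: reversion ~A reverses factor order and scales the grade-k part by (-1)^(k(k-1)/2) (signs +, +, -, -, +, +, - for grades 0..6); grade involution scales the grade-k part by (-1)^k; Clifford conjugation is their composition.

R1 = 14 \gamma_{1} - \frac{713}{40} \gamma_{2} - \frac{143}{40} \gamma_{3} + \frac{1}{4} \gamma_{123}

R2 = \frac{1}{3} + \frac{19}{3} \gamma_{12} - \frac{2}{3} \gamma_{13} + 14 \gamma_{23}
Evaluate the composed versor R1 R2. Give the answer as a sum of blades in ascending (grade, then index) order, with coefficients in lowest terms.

Distribute over the terms of R1 (each basis-blade product reordered to ascending indices, repeated generators contracted through their squares):
(14 \gamma_{1}) R2 = \frac{14}{3} \gamma_{1} + \frac{266}{3} \gamma_{2} - \frac{28}{3} \gamma_{3} + 196 \gamma_{123}
(-\frac{713}{40} \gamma_{2}) R2 = -\frac{13547}{120} \gamma_{1} - \frac{713}{120} \gamma_{2} + \frac{4991}{20} \gamma_{3} - \frac{713}{60} \gamma_{123}
(-\frac{143}{40} \gamma_{3}) R2 = \frac{143}{60} \gamma_{1} - \frac{1001}{20} \gamma_{2} - \frac{143}{120} \gamma_{3} - \frac{2717}{120} \gamma_{123}
(\frac{1}{4} \gamma_{123}) R2 = -\frac{7}{2} \gamma_{1} + \frac{1}{6} \gamma_{2} + \frac{19}{12} \gamma_{3} + \frac{1}{12} \gamma_{123}
Summing the partial products and collecting blades:
Answer: -\frac{13121}{120} \gamma_{1} + \frac{3941}{120} \gamma_{2} + \frac{28873}{120} \gamma_{3} + \frac{19387}{120} \gamma_{123}


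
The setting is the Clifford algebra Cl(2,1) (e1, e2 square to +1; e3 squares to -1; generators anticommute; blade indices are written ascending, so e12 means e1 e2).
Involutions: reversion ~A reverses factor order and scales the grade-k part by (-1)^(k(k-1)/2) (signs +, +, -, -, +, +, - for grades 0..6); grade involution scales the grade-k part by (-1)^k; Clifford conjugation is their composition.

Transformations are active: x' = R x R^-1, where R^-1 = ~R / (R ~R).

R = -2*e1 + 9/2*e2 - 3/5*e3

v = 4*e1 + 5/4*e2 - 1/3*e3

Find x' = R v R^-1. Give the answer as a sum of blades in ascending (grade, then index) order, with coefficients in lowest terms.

~R = -2*e1 + 9/2*e2 - 3/5*e3, and R ~R = 2389/100, so R^-1 = ~R / (2389/100).
R v = -103/40 - 41/2*e12 + 46/15*e13 - 3/4*e23
Answer: -8526/2389*e1 - 21215/9556*e2 + 3316/7167*e3


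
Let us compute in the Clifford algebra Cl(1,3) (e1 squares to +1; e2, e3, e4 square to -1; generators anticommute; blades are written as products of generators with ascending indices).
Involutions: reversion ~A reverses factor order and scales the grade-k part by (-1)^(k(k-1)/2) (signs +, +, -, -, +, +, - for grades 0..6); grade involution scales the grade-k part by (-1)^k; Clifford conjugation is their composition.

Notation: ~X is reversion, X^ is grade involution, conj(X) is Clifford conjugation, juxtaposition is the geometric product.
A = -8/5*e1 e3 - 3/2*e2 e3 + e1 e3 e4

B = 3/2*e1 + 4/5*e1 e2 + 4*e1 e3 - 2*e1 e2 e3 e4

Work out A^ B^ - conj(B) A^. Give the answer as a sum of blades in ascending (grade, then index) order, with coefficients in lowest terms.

first term: -32/5 - 2*e2 - 12/5*e3 - 4*e4 + 6*e1 e2 - 6/5*e1 e3 - 3*e1 e4 - 32/25*e2 e3 - 16/5*e2 e4 + 3/2*e3 e4 + 9/4*e1 e2 e3 - 4/5*e2 e3 e4
second term: 32/5 + 2*e2 + 12/5*e3 + 4*e4 + 6*e1 e2 - 6/5*e1 e3 - 3*e1 e4 - 32/25*e2 e3 - 16/5*e2 e4 + 3/2*e3 e4 + 9/4*e1 e2 e3 - 4/5*e2 e3 e4
Answer: -64/5 - 4*e2 - 24/5*e3 - 8*e4
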